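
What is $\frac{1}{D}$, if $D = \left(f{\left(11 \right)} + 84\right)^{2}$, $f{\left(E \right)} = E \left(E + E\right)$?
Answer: $\frac{1}{106276} \approx 9.4095 \cdot 10^{-6}$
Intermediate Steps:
$f{\left(E \right)} = 2 E^{2}$ ($f{\left(E \right)} = E 2 E = 2 E^{2}$)
$D = 106276$ ($D = \left(2 \cdot 11^{2} + 84\right)^{2} = \left(2 \cdot 121 + 84\right)^{2} = \left(242 + 84\right)^{2} = 326^{2} = 106276$)
$\frac{1}{D} = \frac{1}{106276}$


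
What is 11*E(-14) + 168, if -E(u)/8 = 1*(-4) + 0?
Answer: 520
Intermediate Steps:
E(u) = 32 (E(u) = -8*(1*(-4) + 0) = -8*(-4 + 0) = -8*(-4) = 32)
11*E(-14) + 168 = 11*32 + 168 = 352 + 168 = 520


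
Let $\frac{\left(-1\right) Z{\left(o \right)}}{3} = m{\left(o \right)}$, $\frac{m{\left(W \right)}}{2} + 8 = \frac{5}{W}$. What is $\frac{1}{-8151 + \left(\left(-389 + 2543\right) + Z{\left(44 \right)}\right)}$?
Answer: $- \frac{22}{130893} \approx -0.00016808$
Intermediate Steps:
$m{\left(W \right)} = -16 + \frac{10}{W}$ ($m{\left(W \right)} = -16 + 2 \frac{5}{W} = -16 + \frac{10}{W}$)
$Z{\left(o \right)} = 48 - \frac{30}{o}$ ($Z{\left(o \right)} = - 3 \left(-16 + \frac{10}{o}\right) = 48 - \frac{30}{o}$)
$\frac{1}{-8151 + \left(\left(-389 + 2543\right) + Z{\left(44 \right)}\right)} = \frac{1}{-8151 + \left(\left(-389 + 2543\right) + \left(48 - \frac{30}{44}\right)\right)} = \frac{1}{-8151 + \left(2154 + \left(48 - \frac{15}{22}\right)\right)} = \frac{1}{-8151 + \left(2154 + \frac{1041}{22}\right)} = \frac{1}{-8151 + \frac{48429}{22}} = \frac{1}{- \frac{130893}{22}} = - \frac{22}{130893}$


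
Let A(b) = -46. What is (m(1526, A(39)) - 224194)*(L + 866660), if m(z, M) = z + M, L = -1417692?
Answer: 122722540848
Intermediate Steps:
m(z, M) = M + z
(m(1526, A(39)) - 224194)*(L + 866660) = ((-46 + 1526) - 224194)*(-1417692 + 866660) = (1480 - 224194)*(-551032) = -222714*(-551032) = 122722540848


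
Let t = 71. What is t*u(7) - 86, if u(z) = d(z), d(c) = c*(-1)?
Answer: -583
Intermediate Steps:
d(c) = -c
u(z) = -z
t*u(7) - 86 = 71*(-1*7) - 86 = 71*(-7) - 86 = -497 - 86 = -583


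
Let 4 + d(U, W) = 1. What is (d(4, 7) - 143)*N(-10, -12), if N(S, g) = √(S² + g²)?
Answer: -292*√61 ≈ -2280.6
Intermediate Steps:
d(U, W) = -3 (d(U, W) = -4 + 1 = -3)
(d(4, 7) - 143)*N(-10, -12) = (-3 - 143)*√((-10)² + (-12)²) = -146*√(100 + 144) = -292*√61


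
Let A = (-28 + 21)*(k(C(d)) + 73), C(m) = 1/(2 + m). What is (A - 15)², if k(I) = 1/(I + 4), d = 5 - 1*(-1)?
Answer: 303247396/1089 ≈ 2.7846e+5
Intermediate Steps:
d = 6 (d = 5 + 1 = 6)
k(I) = 1/(4 + I)
A = -16919/33 (A = (-28 + 21)*(1/(4 + 1/(2 + 6)) + 73) = -7*(1/(4 + 1/8) + 73) = -7*(1/(4 + ⅛) + 73) = -7*(1/(33/8) + 73) = -7*(8/33 + 73) = -7*2417/33 = -16919/33 ≈ -512.70)
(A - 15)² = (-16919/33 - 15)² = (-17414/33)² = 303247396/1089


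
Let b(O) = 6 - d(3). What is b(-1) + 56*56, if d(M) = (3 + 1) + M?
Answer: 3135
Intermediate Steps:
d(M) = 4 + M
b(O) = -1 (b(O) = 6 - (4 + 3) = 6 - 1*7 = 6 - 7 = -1)
b(-1) + 56*56 = -1 + 56*56 = -1 + 3136 = 3135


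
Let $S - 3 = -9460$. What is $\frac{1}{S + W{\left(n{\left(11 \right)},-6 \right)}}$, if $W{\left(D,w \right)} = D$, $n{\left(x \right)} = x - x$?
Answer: $- \frac{1}{9457} \approx -0.00010574$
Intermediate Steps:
$n{\left(x \right)} = 0$
$S = -9457$ ($S = 3 - 9460 = -9457$)
$\frac{1}{S + W{\left(n{\left(11 \right)},-6 \right)}} = \frac{1}{-9457 + 0} = \frac{1}{-9457} = - \frac{1}{9457}$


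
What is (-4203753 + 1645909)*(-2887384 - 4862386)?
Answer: 19822702695880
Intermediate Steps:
(-4203753 + 1645909)*(-2887384 - 4862386) = -2557844*(-7749770) = 19822702695880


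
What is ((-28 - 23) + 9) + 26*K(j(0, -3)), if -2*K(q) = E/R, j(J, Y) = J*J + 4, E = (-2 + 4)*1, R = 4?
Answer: -97/2 ≈ -48.500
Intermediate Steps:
E = 2 (E = 2*1 = 2)
j(J, Y) = 4 + J² (j(J, Y) = J² + 4 = 4 + J²)
K(q) = -¼ (K(q) = -1/4 = -½*½ = -¼)
((-28 - 23) + 9) + 26*K(j(0, -3)) = ((-28 - 23) + 9) + 26*(-¼) = (-51 + 9) - 13/2 = -42 - 13/2 = -97/2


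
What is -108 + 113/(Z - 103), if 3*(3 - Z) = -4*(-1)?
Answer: -33171/304 ≈ -109.12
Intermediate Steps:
Z = 5/3 (Z = 3 - (-4)*(-1)/3 = 3 - ⅓*4 = 3 - 4/3 = 5/3 ≈ 1.6667)
-108 + 113/(Z - 103) = -108 + 113/(5/3 - 103) = -108 + 113/(-304/3) = -108 - 3/304*113 = -108 - 339/304 = -33171/304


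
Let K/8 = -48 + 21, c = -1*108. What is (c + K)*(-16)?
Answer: 5184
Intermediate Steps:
c = -108
K = -216 (K = 8*(-48 + 21) = 8*(-27) = -216)
(c + K)*(-16) = (-108 - 216)*(-16) = -324*(-16) = 5184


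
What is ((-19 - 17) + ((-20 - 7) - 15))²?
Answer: 6084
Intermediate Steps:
((-19 - 17) + ((-20 - 7) - 15))² = (-36 + (-27 - 15))² = (-36 - 42)² = (-78)² = 6084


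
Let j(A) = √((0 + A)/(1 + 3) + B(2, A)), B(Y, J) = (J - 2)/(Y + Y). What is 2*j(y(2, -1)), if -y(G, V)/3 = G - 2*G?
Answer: √10 ≈ 3.1623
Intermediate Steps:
y(G, V) = 3*G (y(G, V) = -3*(G - 2*G) = -(-3)*G = 3*G)
B(Y, J) = (-2 + J)/(2*Y) (B(Y, J) = (-2 + J)/((2*Y)) = (-2 + J)*(1/(2*Y)) = (-2 + J)/(2*Y))
j(A) = √(-½ + A/2) (j(A) = √((0 + A)/(1 + 3) + (½)*(-2 + A)/2) = √(A/4 + (½)*(½)*(-2 + A)) = √(A*(¼) + (-½ + A/4)) = √(A/4 + (-½ + A/4)) = √(-½ + A/2))
2*j(y(2, -1)) = 2*(√(-2 + 2*(3*2))/2) = 2*(√(-2 + 2*6)/2) = 2*(√(-2 + 12)/2) = 2*(√10/2) = √10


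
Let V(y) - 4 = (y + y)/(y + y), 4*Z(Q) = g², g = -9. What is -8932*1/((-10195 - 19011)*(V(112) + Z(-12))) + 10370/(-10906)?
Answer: -7549959663/8042646059 ≈ -0.93874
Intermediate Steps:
Z(Q) = 81/4 (Z(Q) = (¼)*(-9)² = (¼)*81 = 81/4)
V(y) = 5 (V(y) = 4 + (y + y)/(y + y) = 4 + (2*y)/((2*y)) = 4 + (2*y)*(1/(2*y)) = 4 + 1 = 5)
-8932*1/((-10195 - 19011)*(V(112) + Z(-12))) + 10370/(-10906) = -8932*1/((-10195 - 19011)*(5 + 81/4)) + 10370/(-10906) = -8932/((-29206*101/4)) + 10370*(-1/10906) = -8932/(-1474903/2) - 5185/5453 = -8932*(-2/1474903) - 5185/5453 = 17864/1474903 - 5185/5453 = -7549959663/8042646059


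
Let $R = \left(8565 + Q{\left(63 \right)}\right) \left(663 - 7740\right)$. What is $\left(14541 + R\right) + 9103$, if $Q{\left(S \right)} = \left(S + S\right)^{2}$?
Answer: $-172945313$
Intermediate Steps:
$Q{\left(S \right)} = 4 S^{2}$ ($Q{\left(S \right)} = \left(2 S\right)^{2} = 4 S^{2}$)
$R = -172968957$ ($R = \left(8565 + 4 \cdot 63^{2}\right) \left(663 - 7740\right) = \left(8565 + 4 \cdot 3969\right) \left(-7077\right) = \left(8565 + 15876\right) \left(-7077\right) = 24441 \left(-7077\right) = -172968957$)
$\left(14541 + R\right) + 9103 = \left(14541 - 172968957\right) + 9103 = -172954416 + 9103 = -172945313$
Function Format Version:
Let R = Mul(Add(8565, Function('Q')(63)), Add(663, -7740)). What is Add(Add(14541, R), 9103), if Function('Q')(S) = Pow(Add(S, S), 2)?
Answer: -172945313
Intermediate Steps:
Function('Q')(S) = Mul(4, Pow(S, 2)) (Function('Q')(S) = Pow(Mul(2, S), 2) = Mul(4, Pow(S, 2)))
R = -172968957 (R = Mul(Add(8565, Mul(4, Pow(63, 2))), Add(663, -7740)) = Mul(Add(8565, Mul(4, 3969)), -7077) = Mul(Add(8565, 15876), -7077) = Mul(24441, -7077) = -172968957)
Add(Add(14541, R), 9103) = Add(Add(14541, -172968957), 9103) = Add(-172954416, 9103) = -172945313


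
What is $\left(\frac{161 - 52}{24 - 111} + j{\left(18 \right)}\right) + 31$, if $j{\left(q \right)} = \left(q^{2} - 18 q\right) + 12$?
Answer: $\frac{3632}{87} \approx 41.747$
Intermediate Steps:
$j{\left(q \right)} = 12 + q^{2} - 18 q$
$\left(\frac{161 - 52}{24 - 111} + j{\left(18 \right)}\right) + 31 = \left(\frac{161 - 52}{24 - 111} + \left(12 + 18^{2} - 324\right)\right) + 31 = \left(\frac{109}{-87} + \left(12 + 324 - 324\right)\right) + 31 = \left(109 \left(- \frac{1}{87}\right) + 12\right) + 31 = \left(- \frac{109}{87} + 12\right) + 31 = \frac{935}{87} + 31 = \frac{3632}{87}$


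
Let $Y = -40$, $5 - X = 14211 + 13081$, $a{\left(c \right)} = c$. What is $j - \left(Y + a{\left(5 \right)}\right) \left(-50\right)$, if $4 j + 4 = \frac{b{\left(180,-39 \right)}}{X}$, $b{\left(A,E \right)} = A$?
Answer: $- \frac{47779582}{27287} \approx -1751.0$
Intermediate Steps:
$X = -27287$ ($X = 5 - \left(14211 + 13081\right) = 5 - 27292 = -27287$)
$j = - \frac{27332}{27287}$ ($j = -1 + \frac{180 \frac{1}{-27287}}{4} = -1 + \frac{180 \left(- \frac{1}{27287}\right)}{4} = -1 + \frac{1}{4} \left(- \frac{180}{27287}\right) = -1 - \frac{45}{27287} = - \frac{27332}{27287} \approx -1.0016$)
$j - \left(Y + a{\left(5 \right)}\right) \left(-50\right) = - \frac{27332}{27287} - \left(-40 + 5\right) \left(-50\right) = - \frac{27332}{27287} - \left(-35\right) \left(-50\right) = - \frac{27332}{27287} - 1750 = - \frac{47779582}{27287}$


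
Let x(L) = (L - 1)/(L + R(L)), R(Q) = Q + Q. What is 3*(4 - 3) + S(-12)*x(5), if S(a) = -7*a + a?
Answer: 111/5 ≈ 22.200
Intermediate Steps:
R(Q) = 2*Q
S(a) = -6*a
x(L) = (-1 + L)/(3*L) (x(L) = (L - 1)/(L + 2*L) = (-1 + L)/((3*L)) = (-1 + L)*(1/(3*L)) = (-1 + L)/(3*L))
3*(4 - 3) + S(-12)*x(5) = 3*(4 - 3) + (-6*(-12))*((⅓)*(-1 + 5)/5) = 3*1 + 72*((⅓)*(⅕)*4) = 3 + 72*(4/15) = 3 + 96/5 = 111/5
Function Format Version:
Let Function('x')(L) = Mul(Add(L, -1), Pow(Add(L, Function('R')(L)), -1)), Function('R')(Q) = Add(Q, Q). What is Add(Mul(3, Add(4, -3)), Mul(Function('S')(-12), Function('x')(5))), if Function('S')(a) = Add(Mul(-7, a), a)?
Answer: Rational(111, 5) ≈ 22.200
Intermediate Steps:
Function('R')(Q) = Mul(2, Q)
Function('S')(a) = Mul(-6, a)
Function('x')(L) = Mul(Rational(1, 3), Pow(L, -1), Add(-1, L)) (Function('x')(L) = Mul(Add(L, -1), Pow(Add(L, Mul(2, L)), -1)) = Mul(Add(-1, L), Pow(Mul(3, L), -1)) = Mul(Add(-1, L), Mul(Rational(1, 3), Pow(L, -1))) = Mul(Rational(1, 3), Pow(L, -1), Add(-1, L)))
Add(Mul(3, Add(4, -3)), Mul(Function('S')(-12), Function('x')(5))) = Add(Mul(3, Add(4, -3)), Mul(Mul(-6, -12), Mul(Rational(1, 3), Pow(5, -1), Add(-1, 5)))) = Add(Mul(3, 1), Mul(72, Mul(Rational(1, 3), Rational(1, 5), 4))) = Add(3, Mul(72, Rational(4, 15))) = Add(3, Rational(96, 5)) = Rational(111, 5)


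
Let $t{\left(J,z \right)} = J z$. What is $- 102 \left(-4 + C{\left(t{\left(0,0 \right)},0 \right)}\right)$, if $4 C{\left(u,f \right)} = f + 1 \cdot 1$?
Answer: $\frac{765}{2} \approx 382.5$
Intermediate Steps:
$C{\left(u,f \right)} = \frac{1}{4} + \frac{f}{4}$ ($C{\left(u,f \right)} = \frac{f + 1 \cdot 1}{4} = \frac{f + 1}{4} = \frac{1 + f}{4} = \frac{1}{4} + \frac{f}{4}$)
$- 102 \left(-4 + C{\left(t{\left(0,0 \right)},0 \right)}\right) = - 102 \left(-4 + \left(\frac{1}{4} + \frac{1}{4} \cdot 0\right)\right) = - 102 \left(-4 + \left(\frac{1}{4} + 0\right)\right) = - 102 \left(-4 + \frac{1}{4}\right) = \left(-102\right) \left(- \frac{15}{4}\right) = \frac{765}{2}$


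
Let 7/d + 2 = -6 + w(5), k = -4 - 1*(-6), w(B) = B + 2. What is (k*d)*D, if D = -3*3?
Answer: 126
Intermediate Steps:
w(B) = 2 + B
D = -9
k = 2 (k = -4 + 6 = 2)
d = -7 (d = 7/(-2 + (-6 + (2 + 5))) = 7/(-2 + (-6 + 7)) = 7/(-2 + 1) = 7/(-1) = 7*(-1) = -7)
(k*d)*D = (2*(-7))*(-9) = -14*(-9) = 126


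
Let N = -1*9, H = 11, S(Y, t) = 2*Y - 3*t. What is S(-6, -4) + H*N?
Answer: -99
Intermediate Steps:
S(Y, t) = -3*t + 2*Y
N = -9
S(-6, -4) + H*N = (-3*(-4) + 2*(-6)) + 11*(-9) = (12 - 12) - 99 = 0 - 99 = -99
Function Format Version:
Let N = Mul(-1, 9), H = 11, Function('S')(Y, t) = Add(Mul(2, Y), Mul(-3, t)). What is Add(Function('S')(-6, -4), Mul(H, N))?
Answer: -99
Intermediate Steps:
Function('S')(Y, t) = Add(Mul(-3, t), Mul(2, Y))
N = -9
Add(Function('S')(-6, -4), Mul(H, N)) = Add(Add(Mul(-3, -4), Mul(2, -6)), Mul(11, -9)) = Add(Add(12, -12), -99) = Add(0, -99) = -99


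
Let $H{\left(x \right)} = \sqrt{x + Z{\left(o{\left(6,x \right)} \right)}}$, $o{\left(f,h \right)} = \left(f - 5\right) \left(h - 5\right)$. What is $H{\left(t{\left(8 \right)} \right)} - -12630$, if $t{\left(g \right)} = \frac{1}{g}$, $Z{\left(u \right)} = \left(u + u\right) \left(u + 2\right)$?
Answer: $12630 + \frac{\sqrt{1802}}{8} \approx 12635.0$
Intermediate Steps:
$o{\left(f,h \right)} = \left(-5 + f\right) \left(-5 + h\right)$
$Z{\left(u \right)} = 2 u \left(2 + u\right)$
$H{\left(x \right)} = \sqrt{x + 2 \left(-5 + x\right) \left(-3 + x\right)}$ ($H{\left(x \right)} = \sqrt{x + 2 \left(25 - 30 - 5 x + 6 x\right) \left(2 + \left(25 - 30 - 5 x + 6 x\right)\right)} = \sqrt{x + 2 \left(-5 + x\right) \left(2 + \left(-5 + x\right)\right)} = \sqrt{x + 2 \left(-5 + x\right) \left(-3 + x\right)}$)
$H{\left(t{\left(8 \right)} \right)} - -12630 = \sqrt{\frac{1}{8} + 2 \left(-5 + \frac{1}{8}\right) \left(-3 + \frac{1}{8}\right)} - -12630 = \sqrt{\frac{1}{8} + 2 \left(-5 + \frac{1}{8}\right) \left(-3 + \frac{1}{8}\right)} + 12630 = \sqrt{\frac{1}{8} + 2 \left(- \frac{39}{8}\right) \left(- \frac{23}{8}\right)} + 12630 = \sqrt{\frac{1}{8} + \frac{897}{32}} + 12630 = \sqrt{\frac{901}{32}} + 12630 = \frac{\sqrt{1802}}{8} + 12630 = 12630 + \frac{\sqrt{1802}}{8}$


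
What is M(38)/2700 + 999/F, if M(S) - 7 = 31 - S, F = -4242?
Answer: -333/1414 ≈ -0.23550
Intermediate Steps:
M(S) = 38 - S (M(S) = 7 + (31 - S) = 38 - S)
M(38)/2700 + 999/F = (38 - 1*38)/2700 + 999/(-4242) = (38 - 38)*(1/2700) + 999*(-1/4242) = 0*(1/2700) - 333/1414 = 0 - 333/1414 = -333/1414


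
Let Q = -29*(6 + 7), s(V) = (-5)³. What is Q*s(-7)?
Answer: 47125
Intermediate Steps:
s(V) = -125
Q = -377 (Q = -29*13 = -377)
Q*s(-7) = -377*(-125) = 47125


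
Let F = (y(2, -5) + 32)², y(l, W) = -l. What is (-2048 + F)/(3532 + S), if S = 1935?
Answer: -164/781 ≈ -0.20999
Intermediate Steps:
F = 900 (F = (-1*2 + 32)² = (-2 + 32)² = 30² = 900)
(-2048 + F)/(3532 + S) = (-2048 + 900)/(3532 + 1935) = -1148/5467 = -1148*1/5467 = -164/781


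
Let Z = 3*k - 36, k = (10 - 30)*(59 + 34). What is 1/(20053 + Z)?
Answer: 1/14437 ≈ 6.9266e-5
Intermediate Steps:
k = -1860 (k = -20*93 = -1860)
Z = -5616 (Z = 3*(-1860) - 36 = -5580 - 36 = -5616)
1/(20053 + Z) = 1/(20053 - 5616) = 1/14437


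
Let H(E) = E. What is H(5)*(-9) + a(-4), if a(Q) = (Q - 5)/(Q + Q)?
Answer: -351/8 ≈ -43.875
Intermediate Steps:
a(Q) = (-5 + Q)/(2*Q) (a(Q) = (-5 + Q)/((2*Q)) = (-5 + Q)*(1/(2*Q)) = (-5 + Q)/(2*Q))
H(5)*(-9) + a(-4) = 5*(-9) + (½)*(-5 - 4)/(-4) = -45 + (½)*(-¼)*(-9) = -45 + 9/8 = -351/8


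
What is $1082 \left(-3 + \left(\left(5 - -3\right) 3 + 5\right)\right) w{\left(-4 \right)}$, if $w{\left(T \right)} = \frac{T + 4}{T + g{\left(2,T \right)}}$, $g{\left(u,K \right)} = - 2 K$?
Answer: $0$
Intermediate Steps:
$w{\left(T \right)} = - \frac{4 + T}{T}$ ($w{\left(T \right)} = \frac{T + 4}{T - 2 T} = \frac{4 + T}{\left(-1\right) T} = \left(4 + T\right) \left(- \frac{1}{T}\right) = - \frac{4 + T}{T}$)
$1082 \left(-3 + \left(\left(5 - -3\right) 3 + 5\right)\right) w{\left(-4 \right)} = 1082 \left(-3 + \left(\left(5 - -3\right) 3 + 5\right)\right) \frac{-4 - -4}{-4} = 1082 \left(-3 + \left(\left(5 + 3\right) 3 + 5\right)\right) \left(- \frac{-4 + 4}{4}\right) = 1082 \left(-3 + \left(8 \cdot 3 + 5\right)\right) \left(\left(- \frac{1}{4}\right) 0\right) = 1082 \left(-3 + \left(24 + 5\right)\right) 0 = 1082 \left(-3 + 29\right) 0 = 1082 \cdot 26 \cdot 0 = 1082 \cdot 0 = 0$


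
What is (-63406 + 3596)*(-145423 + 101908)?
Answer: 2602632150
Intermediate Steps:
(-63406 + 3596)*(-145423 + 101908) = -59810*(-43515) = 2602632150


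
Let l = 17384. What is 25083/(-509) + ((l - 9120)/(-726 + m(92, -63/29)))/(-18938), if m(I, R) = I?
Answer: -75289912265/1527851557 ≈ -49.278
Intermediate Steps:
25083/(-509) + ((l - 9120)/(-726 + m(92, -63/29)))/(-18938) = 25083/(-509) + ((17384 - 9120)/(-726 + 92))/(-18938) = 25083*(-1/509) + (8264/(-634))*(-1/18938) = -25083/509 + (8264*(-1/634))*(-1/18938) = -25083/509 - 4132/317*(-1/18938) = -25083/509 + 2066/3001673 = -75289912265/1527851557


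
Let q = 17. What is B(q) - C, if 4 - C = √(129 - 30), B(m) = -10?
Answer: -14 + 3*√11 ≈ -4.0501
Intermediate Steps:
C = 4 - 3*√11 (C = 4 - √(129 - 30) = 4 - √99 = 4 - 3*√11 ≈ -5.9499)
B(q) - C = -10 - (4 - 3*√11) = -10 + (-4 + 3*√11) = -14 + 3*√11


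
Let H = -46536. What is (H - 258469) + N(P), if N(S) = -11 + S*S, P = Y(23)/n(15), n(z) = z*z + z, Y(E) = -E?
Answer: -17568921071/57600 ≈ -3.0502e+5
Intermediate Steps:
n(z) = z + z**2 (n(z) = z**2 + z = z + z**2)
P = -23/240 (P = (-1*23)/((15*(1 + 15))) = -23/(15*16) = -23/240 ≈ -0.095833)
N(S) = -11 + S**2
(H - 258469) + N(P) = (-46536 - 258469) + (-11 + (-23/240)**2) = -305005 + (-11 + 529/57600) = -305005 - 633071/57600 = -17568921071/57600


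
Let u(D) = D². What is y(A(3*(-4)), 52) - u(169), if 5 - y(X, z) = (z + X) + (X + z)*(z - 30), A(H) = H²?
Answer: -33064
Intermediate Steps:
y(X, z) = 5 - X - z - (-30 + z)*(X + z) (y(X, z) = 5 - ((z + X) + (X + z)*(z - 30)) = 5 - ((X + z) + (X + z)*(-30 + z)) = 5 - ((X + z) + (-30 + z)*(X + z)) = 5 - (X + z + (-30 + z)*(X + z)) = 5 + (-X - z - (-30 + z)*(X + z)) = 5 - X - z - (-30 + z)*(X + z))
y(A(3*(-4)), 52) - u(169) = (5 - 1*52² + 29*(3*(-4))² + 29*52 - 1*(3*(-4))²*52) - 1*169² = (5 - 1*2704 + 29*(-12)² + 1508 - 1*(-12)²*52) - 1*28561 = (5 - 2704 + 29*144 + 1508 - 1*144*52) - 28561 = (5 - 2704 + 4176 + 1508 - 7488) - 28561 = -4503 - 28561 = -33064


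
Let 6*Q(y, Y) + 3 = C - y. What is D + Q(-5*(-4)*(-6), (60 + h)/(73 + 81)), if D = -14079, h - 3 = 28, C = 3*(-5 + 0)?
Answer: -14062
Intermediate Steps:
C = -15 (C = 3*(-5) = -15)
h = 31 (h = 3 + 28 = 31)
Q(y, Y) = -3 - y/6 (Q(y, Y) = -½ + (-15 - y)/6 = -½ + (-5/2 - y/6) = -3 - y/6)
D + Q(-5*(-4)*(-6), (60 + h)/(73 + 81)) = -14079 + (-3 - (-5*(-4))*(-6)/6) = -14079 + (-3 - 10*(-6)/3) = -14079 + (-3 - ⅙*(-120)) = -14079 + (-3 + 20) = -14079 + 17 = -14062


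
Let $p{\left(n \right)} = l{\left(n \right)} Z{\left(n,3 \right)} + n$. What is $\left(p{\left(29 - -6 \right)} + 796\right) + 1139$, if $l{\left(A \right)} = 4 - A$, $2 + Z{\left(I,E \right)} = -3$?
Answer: $2125$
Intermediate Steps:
$Z{\left(I,E \right)} = -5$ ($Z{\left(I,E \right)} = -2 - 3 = -5$)
$p{\left(n \right)} = -20 + 6 n$ ($p{\left(n \right)} = \left(4 - n\right) \left(-5\right) + n = \left(-20 + 5 n\right) + n = -20 + 6 n$)
$\left(p{\left(29 - -6 \right)} + 796\right) + 1139 = \left(\left(-20 + 6 \left(29 - -6\right)\right) + 796\right) + 1139 = \left(\left(-20 + 6 \left(29 + 6\right)\right) + 796\right) + 1139 = \left(\left(-20 + 6 \cdot 35\right) + 796\right) + 1139 = \left(\left(-20 + 210\right) + 796\right) + 1139 = \left(190 + 796\right) + 1139 = 986 + 1139 = 2125$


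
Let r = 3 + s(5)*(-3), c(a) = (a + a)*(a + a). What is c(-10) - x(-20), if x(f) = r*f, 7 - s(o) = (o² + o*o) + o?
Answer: 3340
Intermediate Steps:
c(a) = 4*a² (c(a) = (2*a)*(2*a) = 4*a²)
s(o) = 7 - o - 2*o² (s(o) = 7 - ((o² + o*o) + o) = 7 - ((o² + o²) + o) = 7 - (2*o² + o) = 7 - (o + 2*o²) = 7 + (-o - 2*o²) = 7 - o - 2*o²)
r = 147 (r = 3 + (7 - 1*5 - 2*5²)*(-3) = 3 + (7 - 5 - 2*25)*(-3) = 3 + (7 - 5 - 50)*(-3) = 3 - 48*(-3) = 3 + 144 = 147)
x(f) = 147*f
c(-10) - x(-20) = 4*(-10)² - 147*(-20) = 4*100 - 1*(-2940) = 400 + 2940 = 3340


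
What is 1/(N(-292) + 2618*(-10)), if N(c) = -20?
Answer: -1/26200 ≈ -3.8168e-5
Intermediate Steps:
1/(N(-292) + 2618*(-10)) = 1/(-20 + 2618*(-10)) = 1/(-20 - 26180) = 1/(-26200) = -1/26200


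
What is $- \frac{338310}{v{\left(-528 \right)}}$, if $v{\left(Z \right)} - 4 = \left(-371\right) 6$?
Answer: $\frac{169155}{1111} \approx 152.25$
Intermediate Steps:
$v{\left(Z \right)} = -2222$ ($v{\left(Z \right)} = 4 - 2226 = -2222$)
$- \frac{338310}{v{\left(-528 \right)}} = - \frac{338310}{-2222} = \left(-338310\right) \left(- \frac{1}{2222}\right) = \frac{169155}{1111}$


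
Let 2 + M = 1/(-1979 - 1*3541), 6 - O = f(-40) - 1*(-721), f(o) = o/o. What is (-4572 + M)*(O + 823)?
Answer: -2701587467/5520 ≈ -4.8942e+5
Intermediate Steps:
f(o) = 1
O = -716 (O = 6 - (1 - 1*(-721)) = 6 - (1 + 721) = 6 - 1*722 = 6 - 722 = -716)
M = -11041/5520 (M = -2 + 1/(-1979 - 1*3541) = -2 + 1/(-1979 - 3541) = -2 + 1/(-5520) = -2 - 1/5520 = -11041/5520 ≈ -2.0002)
(-4572 + M)*(O + 823) = (-4572 - 11041/5520)*(-716 + 823) = -25248481/5520*107 = -2701587467/5520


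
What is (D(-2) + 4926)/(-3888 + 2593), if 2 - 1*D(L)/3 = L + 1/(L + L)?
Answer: -3951/1036 ≈ -3.8137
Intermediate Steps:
D(L) = 6 - 3*L - 3/(2*L) (D(L) = 6 - 3*(L + 1/(L + L)) = 6 - 3*(L + 1/(2*L)) = 6 + (-3*L - 3/(2*L)) = 6 - 3*L - 3/(2*L))
(D(-2) + 4926)/(-3888 + 2593) = ((6 - 3*(-2) - 3/2/(-2)) + 4926)/(-3888 + 2593) = ((6 + 6 - 3/2*(-1/2)) + 4926)/(-1295) = ((6 + 6 + 3/4) + 4926)*(-1/1295) = (51/4 + 4926)*(-1/1295) = (19755/4)*(-1/1295) = -3951/1036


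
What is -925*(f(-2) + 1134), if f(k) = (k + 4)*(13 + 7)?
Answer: -1085950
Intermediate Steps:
f(k) = 80 + 20*k (f(k) = (4 + k)*20 = 80 + 20*k)
-925*(f(-2) + 1134) = -925*((80 + 20*(-2)) + 1134) = -925*((80 - 40) + 1134) = -925*(40 + 1134) = -925*1174 = -1085950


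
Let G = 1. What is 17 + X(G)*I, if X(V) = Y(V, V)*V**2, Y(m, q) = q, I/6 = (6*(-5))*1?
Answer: -163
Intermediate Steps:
I = -180 (I = 6*((6*(-5))*1) = 6*(-30*1) = 6*(-30) = -180)
X(V) = V**3 (X(V) = V*V**2 = V**3)
17 + X(G)*I = 17 + 1**3*(-180) = 17 + 1*(-180) = 17 - 180 = -163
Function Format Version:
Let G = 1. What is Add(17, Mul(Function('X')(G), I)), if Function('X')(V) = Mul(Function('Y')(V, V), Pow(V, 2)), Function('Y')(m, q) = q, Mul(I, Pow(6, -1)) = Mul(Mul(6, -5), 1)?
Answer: -163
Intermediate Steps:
I = -180 (I = Mul(6, Mul(Mul(6, -5), 1)) = Mul(6, Mul(-30, 1)) = Mul(6, -30) = -180)
Function('X')(V) = Pow(V, 3) (Function('X')(V) = Mul(V, Pow(V, 2)) = Pow(V, 3))
Add(17, Mul(Function('X')(G), I)) = Add(17, Mul(Pow(1, 3), -180)) = Add(17, Mul(1, -180)) = Add(17, -180) = -163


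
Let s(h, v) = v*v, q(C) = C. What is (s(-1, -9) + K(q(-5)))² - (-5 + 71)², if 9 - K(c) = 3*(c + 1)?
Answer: 6048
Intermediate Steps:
s(h, v) = v²
K(c) = 6 - 3*c (K(c) = 9 - 3*(c + 1) = 9 - 3*(1 + c) = 9 - (3 + 3*c) = 9 + (-3 - 3*c) = 6 - 3*c)
(s(-1, -9) + K(q(-5)))² - (-5 + 71)² = ((-9)² + (6 - 3*(-5)))² - (-5 + 71)² = (81 + (6 + 15))² - 1*66² = (81 + 21)² - 1*4356 = 102² - 4356 = 10404 - 4356 = 6048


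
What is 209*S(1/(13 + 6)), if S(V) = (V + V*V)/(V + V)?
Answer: 110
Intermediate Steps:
S(V) = (V + V²)/(2*V) (S(V) = (V + V²)/((2*V)) = (V + V²)*(1/(2*V)) = (V + V²)/(2*V))
209*S(1/(13 + 6)) = 209*(½ + 1/(2*(13 + 6))) = 209*(½ + (½)/19) = 209*(½ + (½)*(1/19)) = 209*(½ + 1/38) = 209*(10/19) = 110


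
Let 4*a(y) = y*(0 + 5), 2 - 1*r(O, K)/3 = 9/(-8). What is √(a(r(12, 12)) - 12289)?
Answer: I*√785746/8 ≈ 110.8*I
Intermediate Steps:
r(O, K) = 75/8 (r(O, K) = 6 - 27/(-8) = 6 - 27*(-1)/8 = 6 - 3*(-9/8) = 6 + 27/8 = 75/8)
a(y) = 5*y/4 (a(y) = (y*(0 + 5))/4 = (y*5)/4 = (5*y)/4 = 5*y/4)
√(a(r(12, 12)) - 12289) = √((5/4)*(75/8) - 12289) = √(375/32 - 12289) = √(-392873/32) = I*√785746/8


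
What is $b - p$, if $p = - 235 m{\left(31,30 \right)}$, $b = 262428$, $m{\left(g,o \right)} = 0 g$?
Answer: $262428$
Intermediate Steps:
$m{\left(g,o \right)} = 0$
$p = 0$ ($p = \left(-235\right) 0 = 0$)
$b - p = 262428 - 0 = 262428 + 0 = 262428$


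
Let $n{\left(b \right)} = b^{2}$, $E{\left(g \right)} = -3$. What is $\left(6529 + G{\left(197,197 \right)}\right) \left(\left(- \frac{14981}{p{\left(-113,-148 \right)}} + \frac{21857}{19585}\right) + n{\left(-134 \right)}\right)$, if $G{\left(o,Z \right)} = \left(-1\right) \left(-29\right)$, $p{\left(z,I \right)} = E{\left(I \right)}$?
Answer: $\frac{2947762493896}{19585} \approx 1.5051 \cdot 10^{8}$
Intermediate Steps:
$p{\left(z,I \right)} = -3$
$G{\left(o,Z \right)} = 29$
$\left(6529 + G{\left(197,197 \right)}\right) \left(\left(- \frac{14981}{p{\left(-113,-148 \right)}} + \frac{21857}{19585}\right) + n{\left(-134 \right)}\right) = \left(6529 + 29\right) \left(\left(- \frac{14981}{-3} + \frac{21857}{19585}\right) + \left(-134\right)^{2}\right) = 6558 \left(\left(\left(-14981\right) \left(- \frac{1}{3}\right) + 21857 \cdot \frac{1}{19585}\right) + 17956\right) = 6558 \left(\left(\frac{14981}{3} + \frac{21857}{19585}\right) + 17956\right) = 6558 \left(\frac{293468456}{58755} + 17956\right) = 6558 \cdot \frac{1348473236}{58755} = \frac{2947762493896}{19585}$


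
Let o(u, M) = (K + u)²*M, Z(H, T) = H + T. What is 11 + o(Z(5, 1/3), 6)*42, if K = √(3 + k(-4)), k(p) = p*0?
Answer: 7935 + 2688*√3 ≈ 12591.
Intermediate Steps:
k(p) = 0
K = √3 (K = √(3 + 0) = √3 ≈ 1.7320)
o(u, M) = M*(u + √3)² (o(u, M) = (√3 + u)²*M = (u + √3)²*M = M*(u + √3)²)
11 + o(Z(5, 1/3), 6)*42 = 11 + (6*((5 + 1/3) + √3)²)*42 = 11 + (6*((5 + ⅓) + √3)²)*42 = 11 + (6*(16/3 + √3)²)*42 = 11 + 252*(16/3 + √3)²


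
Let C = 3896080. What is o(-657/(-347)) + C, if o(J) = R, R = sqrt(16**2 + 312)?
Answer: 3896080 + 2*sqrt(142) ≈ 3.8961e+6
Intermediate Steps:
R = 2*sqrt(142) (R = sqrt(256 + 312) = sqrt(568) = 2*sqrt(142) ≈ 23.833)
o(J) = 2*sqrt(142)
o(-657/(-347)) + C = 2*sqrt(142) + 3896080 = 3896080 + 2*sqrt(142)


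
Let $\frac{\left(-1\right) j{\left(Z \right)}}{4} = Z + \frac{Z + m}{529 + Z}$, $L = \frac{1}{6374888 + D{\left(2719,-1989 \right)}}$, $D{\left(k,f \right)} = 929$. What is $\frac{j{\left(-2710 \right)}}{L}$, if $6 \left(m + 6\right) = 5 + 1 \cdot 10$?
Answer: $\frac{50222705809654}{727} \approx 6.9082 \cdot 10^{10}$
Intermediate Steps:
$m = - \frac{7}{2}$ ($m = -6 + \frac{5 + 1 \cdot 10}{6} = -6 + \frac{5 + 10}{6} = -6 + \frac{1}{6} \cdot 15 = -6 + \frac{5}{2} = - \frac{7}{2} \approx -3.5$)
$L = \frac{1}{6375817}$ ($L = \frac{1}{6374888 + 929} = \frac{1}{6375817} \approx 1.5684 \cdot 10^{-7}$)
$j{\left(Z \right)} = - 4 Z - \frac{4 \left(- \frac{7}{2} + Z\right)}{529 + Z}$ ($j{\left(Z \right)} = - 4 \left(Z + \frac{Z - \frac{7}{2}}{529 + Z}\right) = - 4 \left(Z + \frac{- \frac{7}{2} + Z}{529 + Z}\right) = - 4 Z - \frac{4 \left(- \frac{7}{2} + Z\right)}{529 + Z}$)
$\frac{j{\left(-2710 \right)}}{L} = \frac{2 \left(7 - -2872600 - 2 \left(-2710\right)^{2}\right)}{529 - 2710} \frac{1}{\frac{1}{6375817}} = \frac{2 \left(7 + 2872600 - 14688200\right)}{-2181} \cdot 6375817 = 2 \left(- \frac{1}{2181}\right) \left(7 + 2872600 - 14688200\right) 6375817 = 2 \left(- \frac{1}{2181}\right) \left(-11815593\right) 6375817 = \frac{7877062}{727} \cdot 6375817 = \frac{50222705809654}{727}$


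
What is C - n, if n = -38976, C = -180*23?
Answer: 34836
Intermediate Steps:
C = -4140
C - n = -4140 - 1*(-38976) = -4140 + 38976 = 34836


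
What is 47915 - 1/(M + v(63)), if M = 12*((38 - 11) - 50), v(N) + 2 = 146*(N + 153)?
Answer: 1497727069/31258 ≈ 47915.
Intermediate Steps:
v(N) = 22336 + 146*N (v(N) = -2 + 146*(N + 153) = -2 + 146*(153 + N) = -2 + (22338 + 146*N) = 22336 + 146*N)
M = -276 (M = 12*(27 - 50) = 12*(-23) = -276)
47915 - 1/(M + v(63)) = 47915 - 1/(-276 + (22336 + 146*63)) = 47915 - 1/(-276 + (22336 + 9198)) = 47915 - 1/(-276 + 31534) = 47915 - 1/31258 = 1497727069/31258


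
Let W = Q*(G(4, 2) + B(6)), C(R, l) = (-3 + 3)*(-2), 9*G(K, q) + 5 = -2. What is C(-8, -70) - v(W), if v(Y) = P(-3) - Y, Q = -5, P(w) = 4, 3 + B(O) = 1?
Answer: 89/9 ≈ 9.8889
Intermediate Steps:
B(O) = -2 (B(O) = -3 + 1 = -2)
G(K, q) = -7/9 (G(K, q) = -5/9 + (⅑)*(-2) = -5/9 - 2/9 = -7/9)
C(R, l) = 0 (C(R, l) = 0*(-2) = 0)
W = 125/9 (W = -5*(-7/9 - 2) = -5*(-25/9) = 125/9 ≈ 13.889)
v(Y) = 4 - Y
C(-8, -70) - v(W) = 0 - (4 - 1*125/9) = 0 - (4 - 125/9) = 0 - 1*(-89/9) = 0 + 89/9 = 89/9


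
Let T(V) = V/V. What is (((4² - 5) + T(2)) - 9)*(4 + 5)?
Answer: 27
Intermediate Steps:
T(V) = 1
(((4² - 5) + T(2)) - 9)*(4 + 5) = (((4² - 5) + 1) - 9)*(4 + 5) = (((16 - 5) + 1) - 9)*9 = ((11 + 1) - 9)*9 = (12 - 9)*9 = 3*9 = 27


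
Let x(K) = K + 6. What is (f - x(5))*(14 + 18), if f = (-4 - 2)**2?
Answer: 800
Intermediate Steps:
f = 36 (f = (-6)**2 = 36)
x(K) = 6 + K
(f - x(5))*(14 + 18) = (36 - (6 + 5))*(14 + 18) = (36 - 1*11)*32 = (36 - 11)*32 = 25*32 = 800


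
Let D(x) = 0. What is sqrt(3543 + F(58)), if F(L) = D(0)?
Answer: sqrt(3543) ≈ 59.523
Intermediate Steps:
F(L) = 0
sqrt(3543 + F(58)) = sqrt(3543 + 0) = sqrt(3543)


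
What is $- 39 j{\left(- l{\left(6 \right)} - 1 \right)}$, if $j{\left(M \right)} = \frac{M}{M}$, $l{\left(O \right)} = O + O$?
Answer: $-39$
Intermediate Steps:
$l{\left(O \right)} = 2 O$
$j{\left(M \right)} = 1$
$- 39 j{\left(- l{\left(6 \right)} - 1 \right)} = \left(-39\right) 1 = -39$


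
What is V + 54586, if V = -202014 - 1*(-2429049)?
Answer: 2281621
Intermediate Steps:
V = 2227035 (V = -202014 + 2429049 = 2227035)
V + 54586 = 2227035 + 54586 = 2281621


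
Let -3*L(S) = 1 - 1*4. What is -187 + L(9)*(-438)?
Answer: -625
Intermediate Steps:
L(S) = 1 (L(S) = -(1 - 1*4)/3 = -(1 - 4)/3 = -1/3*(-3) = 1)
-187 + L(9)*(-438) = -187 + 1*(-438) = -187 - 438 = -625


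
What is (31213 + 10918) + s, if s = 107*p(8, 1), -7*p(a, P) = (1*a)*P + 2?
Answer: 293847/7 ≈ 41978.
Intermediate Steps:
p(a, P) = -2/7 - P*a/7 (p(a, P) = -((1*a)*P + 2)/7 = -(a*P + 2)/7 = -(P*a + 2)/7 = -(2 + P*a)/7 = -2/7 - P*a/7)
s = -1070/7 (s = 107*(-2/7 - ⅐*1*8) = 107*(-2/7 - 8/7) = 107*(-10/7) = -1070/7 ≈ -152.86)
(31213 + 10918) + s = (31213 + 10918) - 1070/7 = 42131 - 1070/7 = 293847/7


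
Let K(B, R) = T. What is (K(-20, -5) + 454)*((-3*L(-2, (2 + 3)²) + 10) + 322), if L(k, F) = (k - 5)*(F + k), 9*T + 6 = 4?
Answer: 3328460/9 ≈ 3.6983e+5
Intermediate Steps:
T = -2/9 (T = -⅔ + (⅑)*4 = -⅔ + 4/9 = -2/9 ≈ -0.22222)
K(B, R) = -2/9
L(k, F) = (-5 + k)*(F + k)
(K(-20, -5) + 454)*((-3*L(-2, (2 + 3)²) + 10) + 322) = (-2/9 + 454)*((-3*((-2)² - 5*(2 + 3)² - 5*(-2) + (2 + 3)²*(-2)) + 10) + 322) = 4084*((-3*(4 - 5*5² + 10 + 5²*(-2)) + 10) + 322)/9 = 4084*((-3*(4 - 5*25 + 10 + 25*(-2)) + 10) + 322)/9 = 4084*((-3*(4 - 125 + 10 - 50) + 10) + 322)/9 = 4084*((-3*(-161) + 10) + 322)/9 = 4084*((483 + 10) + 322)/9 = 4084*(493 + 322)/9 = (4084/9)*815 = 3328460/9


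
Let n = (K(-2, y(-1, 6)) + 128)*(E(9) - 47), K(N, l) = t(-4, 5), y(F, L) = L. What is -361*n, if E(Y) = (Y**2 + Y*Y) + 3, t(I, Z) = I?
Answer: -5282152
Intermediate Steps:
K(N, l) = -4
E(Y) = 3 + 2*Y**2 (E(Y) = (Y**2 + Y**2) + 3 = 2*Y**2 + 3 = 3 + 2*Y**2)
n = 14632 (n = (-4 + 128)*((3 + 2*9**2) - 47) = 124*((3 + 2*81) - 47) = 124*((3 + 162) - 47) = 124*(165 - 47) = 124*118 = 14632)
-361*n = -361*14632 = -5282152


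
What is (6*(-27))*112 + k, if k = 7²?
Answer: -18095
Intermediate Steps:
k = 49
(6*(-27))*112 + k = (6*(-27))*112 + 49 = -162*112 + 49 = -18144 + 49 = -18095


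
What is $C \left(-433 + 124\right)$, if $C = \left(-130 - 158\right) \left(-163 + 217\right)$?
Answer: $4805568$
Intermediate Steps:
$C = -15552$ ($C = \left(-288\right) 54 = -15552$)
$C \left(-433 + 124\right) = - 15552 \left(-433 + 124\right) = \left(-15552\right) \left(-309\right) = 4805568$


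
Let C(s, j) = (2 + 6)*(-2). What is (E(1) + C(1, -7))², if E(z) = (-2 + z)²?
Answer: 225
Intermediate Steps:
C(s, j) = -16 (C(s, j) = 8*(-2) = -16)
(E(1) + C(1, -7))² = ((-2 + 1)² - 16)² = ((-1)² - 16)² = (1 - 16)² = (-15)² = 225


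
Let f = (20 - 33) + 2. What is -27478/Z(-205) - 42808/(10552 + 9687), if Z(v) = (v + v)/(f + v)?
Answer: -60070517776/4148995 ≈ -14478.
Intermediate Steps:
f = -11 (f = -13 + 2 = -11)
Z(v) = 2*v/(-11 + v) (Z(v) = (v + v)/(-11 + v) = (2*v)/(-11 + v) = 2*v/(-11 + v))
-27478/Z(-205) - 42808/(10552 + 9687) = -27478/(2*(-205)/(-11 - 205)) - 42808/(10552 + 9687) = -27478/(2*(-205)/(-216)) - 42808/20239 = -27478/(2*(-205)*(-1/216)) - 42808*1/20239 = -27478/205/108 - 42808/20239 = -27478*108/205 - 42808/20239 = -2967624/205 - 42808/20239 = -60070517776/4148995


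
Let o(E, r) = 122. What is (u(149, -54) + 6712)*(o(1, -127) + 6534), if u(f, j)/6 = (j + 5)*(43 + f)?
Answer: -331042816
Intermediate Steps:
u(f, j) = 6*(5 + j)*(43 + f) (u(f, j) = 6*((j + 5)*(43 + f)) = 6*((5 + j)*(43 + f)) = 6*(5 + j)*(43 + f))
(u(149, -54) + 6712)*(o(1, -127) + 6534) = ((1290 + 30*149 + 258*(-54) + 6*149*(-54)) + 6712)*(122 + 6534) = ((1290 + 4470 - 13932 - 48276) + 6712)*6656 = (-56448 + 6712)*6656 = -49736*6656 = -331042816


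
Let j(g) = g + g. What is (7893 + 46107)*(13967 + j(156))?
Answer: 771066000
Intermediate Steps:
j(g) = 2*g
(7893 + 46107)*(13967 + j(156)) = (7893 + 46107)*(13967 + 2*156) = 54000*(13967 + 312) = 54000*14279 = 771066000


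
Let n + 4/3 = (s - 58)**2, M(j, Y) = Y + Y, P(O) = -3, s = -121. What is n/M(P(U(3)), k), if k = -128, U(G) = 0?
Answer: -96119/768 ≈ -125.15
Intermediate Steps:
M(j, Y) = 2*Y
n = 96119/3 (n = -4/3 + (-121 - 58)**2 = -4/3 + (-179)**2 = -4/3 + 32041 = 96119/3 ≈ 32040.)
n/M(P(U(3)), k) = 96119/(3*((2*(-128)))) = (96119/3)/(-256) = (96119/3)*(-1/256) = -96119/768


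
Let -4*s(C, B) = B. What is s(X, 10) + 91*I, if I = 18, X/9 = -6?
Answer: 3271/2 ≈ 1635.5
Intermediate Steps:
X = -54 (X = 9*(-6) = -54)
s(C, B) = -B/4
s(X, 10) + 91*I = -1/4*10 + 91*18 = -5/2 + 1638 = 3271/2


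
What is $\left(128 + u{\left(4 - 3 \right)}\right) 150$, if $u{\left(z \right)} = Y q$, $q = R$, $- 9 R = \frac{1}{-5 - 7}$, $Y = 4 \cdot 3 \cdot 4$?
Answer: $\frac{57800}{3} \approx 19267.0$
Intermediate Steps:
$Y = 48$ ($Y = 12 \cdot 4 = 48$)
$R = \frac{1}{108}$ ($R = - \frac{1}{9 \left(-5 - 7\right)} = - \frac{1}{9 \left(-12\right)} = \left(- \frac{1}{9}\right) \left(- \frac{1}{12}\right) = \frac{1}{108} \approx 0.0092593$)
$q = \frac{1}{108} \approx 0.0092593$
$u{\left(z \right)} = \frac{4}{9}$ ($u{\left(z \right)} = 48 \cdot \frac{1}{108} = \frac{4}{9}$)
$\left(128 + u{\left(4 - 3 \right)}\right) 150 = \left(128 + \frac{4}{9}\right) 150 = \frac{1156}{9} \cdot 150 = \frac{57800}{3}$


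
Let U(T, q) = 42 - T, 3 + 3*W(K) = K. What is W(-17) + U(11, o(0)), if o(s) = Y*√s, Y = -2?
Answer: 73/3 ≈ 24.333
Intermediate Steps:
W(K) = -1 + K/3
o(s) = -2*√s
W(-17) + U(11, o(0)) = (-1 + (⅓)*(-17)) + (42 - 1*11) = (-1 - 17/3) + (42 - 11) = -20/3 + 31 = 73/3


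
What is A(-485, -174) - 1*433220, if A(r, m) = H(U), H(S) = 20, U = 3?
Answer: -433200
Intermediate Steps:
A(r, m) = 20
A(-485, -174) - 1*433220 = 20 - 1*433220 = 20 - 433220 = -433200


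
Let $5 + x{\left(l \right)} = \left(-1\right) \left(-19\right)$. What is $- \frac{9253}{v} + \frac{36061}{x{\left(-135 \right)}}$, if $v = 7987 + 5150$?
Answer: $\frac{473603815}{183918} \approx 2575.1$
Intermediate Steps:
$x{\left(l \right)} = 14$ ($x{\left(l \right)} = -5 - -19 = -5 + 19 = 14$)
$v = 13137$
$- \frac{9253}{v} + \frac{36061}{x{\left(-135 \right)}} = - \frac{9253}{13137} + \frac{36061}{14} = \frac{473603815}{183918}$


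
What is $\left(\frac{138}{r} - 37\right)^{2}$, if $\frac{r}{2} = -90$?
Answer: $\frac{1283689}{900} \approx 1426.3$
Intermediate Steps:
$r = -180$ ($r = 2 \left(-90\right) = -180$)
$\left(\frac{138}{r} - 37\right)^{2} = \left(\frac{138}{-180} - 37\right)^{2} = \left(138 \left(- \frac{1}{180}\right) - 37\right)^{2} = \left(- \frac{23}{30} - 37\right)^{2} = \left(- \frac{1133}{30}\right)^{2} = \frac{1283689}{900}$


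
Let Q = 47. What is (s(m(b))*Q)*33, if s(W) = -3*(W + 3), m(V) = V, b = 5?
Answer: -37224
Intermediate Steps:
s(W) = -9 - 3*W (s(W) = -3*(3 + W) = -9 - 3*W)
(s(m(b))*Q)*33 = ((-9 - 3*5)*47)*33 = ((-9 - 15)*47)*33 = -24*47*33 = -1128*33 = -37224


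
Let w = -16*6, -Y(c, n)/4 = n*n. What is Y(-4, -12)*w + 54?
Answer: 55350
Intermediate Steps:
Y(c, n) = -4*n**2 (Y(c, n) = -4*n*n = -4*n**2)
w = -96
Y(-4, -12)*w + 54 = -4*(-12)**2*(-96) + 54 = -4*144*(-96) + 54 = -576*(-96) + 54 = 55296 + 54 = 55350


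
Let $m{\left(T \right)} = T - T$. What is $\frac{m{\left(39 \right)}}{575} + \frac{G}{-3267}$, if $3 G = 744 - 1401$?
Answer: $\frac{73}{1089} \approx 0.067034$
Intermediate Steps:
$m{\left(T \right)} = 0$
$G = -219$ ($G = \frac{744 - 1401}{3} = \frac{1}{3} \left(-657\right) = -219$)
$\frac{m{\left(39 \right)}}{575} + \frac{G}{-3267} = \frac{0}{575} - \frac{219}{-3267} = 0 \cdot \frac{1}{575} - - \frac{73}{1089} = 0 + \frac{73}{1089} = \frac{73}{1089}$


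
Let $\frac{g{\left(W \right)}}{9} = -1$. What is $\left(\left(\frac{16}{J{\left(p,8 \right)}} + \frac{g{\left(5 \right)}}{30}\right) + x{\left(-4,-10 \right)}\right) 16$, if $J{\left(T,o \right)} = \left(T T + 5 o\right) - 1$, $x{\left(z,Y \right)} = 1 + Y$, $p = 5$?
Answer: $- \frac{724}{5} \approx -144.8$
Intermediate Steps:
$g{\left(W \right)} = -9$ ($g{\left(W \right)} = 9 \left(-1\right) = -9$)
$J{\left(T,o \right)} = -1 + T^{2} + 5 o$ ($J{\left(T,o \right)} = \left(T^{2} + 5 o\right) - 1 = -1 + T^{2} + 5 o$)
$\left(\left(\frac{16}{J{\left(p,8 \right)}} + \frac{g{\left(5 \right)}}{30}\right) + x{\left(-4,-10 \right)}\right) 16 = \left(\left(\frac{16}{-1 + 5^{2} + 5 \cdot 8} - \frac{9}{30}\right) + \left(1 - 10\right)\right) 16 = \left(\left(\frac{16}{-1 + 25 + 40} - \frac{3}{10}\right) - 9\right) 16 = \left(\left(\frac{16}{64} - \frac{3}{10}\right) - 9\right) 16 = \left(\left(16 \cdot \frac{1}{64} - \frac{3}{10}\right) - 9\right) 16 = \left(\left(\frac{1}{4} - \frac{3}{10}\right) - 9\right) 16 = \left(- \frac{1}{20} - 9\right) 16 = \left(- \frac{181}{20}\right) 16 = - \frac{724}{5}$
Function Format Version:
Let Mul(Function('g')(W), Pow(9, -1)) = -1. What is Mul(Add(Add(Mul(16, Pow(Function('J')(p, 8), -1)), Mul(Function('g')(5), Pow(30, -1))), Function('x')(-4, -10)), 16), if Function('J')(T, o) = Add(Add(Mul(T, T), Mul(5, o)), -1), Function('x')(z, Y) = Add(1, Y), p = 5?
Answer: Rational(-724, 5) ≈ -144.80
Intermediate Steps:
Function('g')(W) = -9 (Function('g')(W) = Mul(9, -1) = -9)
Function('J')(T, o) = Add(-1, Pow(T, 2), Mul(5, o)) (Function('J')(T, o) = Add(Add(Pow(T, 2), Mul(5, o)), -1) = Add(-1, Pow(T, 2), Mul(5, o)))
Mul(Add(Add(Mul(16, Pow(Function('J')(p, 8), -1)), Mul(Function('g')(5), Pow(30, -1))), Function('x')(-4, -10)), 16) = Mul(Add(Add(Mul(16, Pow(Add(-1, Pow(5, 2), Mul(5, 8)), -1)), Mul(-9, Pow(30, -1))), Add(1, -10)), 16) = Mul(Add(Add(Mul(16, Pow(Add(-1, 25, 40), -1)), Mul(-9, Rational(1, 30))), -9), 16) = Mul(Add(Add(Mul(16, Pow(64, -1)), Rational(-3, 10)), -9), 16) = Mul(Add(Add(Mul(16, Rational(1, 64)), Rational(-3, 10)), -9), 16) = Mul(Add(Add(Rational(1, 4), Rational(-3, 10)), -9), 16) = Mul(Add(Rational(-1, 20), -9), 16) = Mul(Rational(-181, 20), 16) = Rational(-724, 5)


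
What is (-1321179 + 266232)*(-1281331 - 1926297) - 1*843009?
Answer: 3383876692707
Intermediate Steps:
(-1321179 + 266232)*(-1281331 - 1926297) - 1*843009 = -1054947*(-3207628) - 843009 = 3383877535716 - 843009 = 3383876692707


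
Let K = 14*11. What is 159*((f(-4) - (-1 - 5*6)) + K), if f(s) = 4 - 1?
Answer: 29892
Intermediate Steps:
f(s) = 3
K = 154
159*((f(-4) - (-1 - 5*6)) + K) = 159*((3 - (-1 - 5*6)) + 154) = 159*((3 - (-1 - 30)) + 154) = 159*((3 - 1*(-31)) + 154) = 159*((3 + 31) + 154) = 159*(34 + 154) = 159*188 = 29892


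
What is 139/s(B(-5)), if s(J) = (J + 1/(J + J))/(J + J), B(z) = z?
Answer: 13900/51 ≈ 272.55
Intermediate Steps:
s(J) = (J + 1/(2*J))/(2*J) (s(J) = (J + 1/(2*J))/((2*J)) = (J + 1/(2*J))*(1/(2*J)) = (J + 1/(2*J))/(2*J))
139/s(B(-5)) = 139/(½ + (¼)/(-5)²) = 139/(½ + (¼)*(1/25)) = 139/(½ + 1/100) = 139/(51/100) = 139*(100/51) = 13900/51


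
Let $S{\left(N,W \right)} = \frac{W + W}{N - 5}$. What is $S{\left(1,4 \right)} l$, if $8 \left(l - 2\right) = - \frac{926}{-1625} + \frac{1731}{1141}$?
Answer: $- \frac{33535441}{7416500} \approx -4.5217$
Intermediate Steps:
$S{\left(N,W \right)} = \frac{2 W}{-5 + N}$
$l = \frac{33535441}{14833000}$ ($l = 2 + \frac{- \frac{926}{-1625} + \frac{1731}{1141}}{8} = 2 + \frac{\left(-926\right) \left(- \frac{1}{1625}\right) + 1731 \cdot \frac{1}{1141}}{8} = 2 + \frac{\frac{926}{1625} + \frac{1731}{1141}}{8} = 2 + \frac{1}{8} \cdot \frac{3869441}{1854125} = 2 + \frac{3869441}{14833000} = \frac{33535441}{14833000} \approx 2.2609$)
$S{\left(1,4 \right)} l = 2 \cdot 4 \frac{1}{-5 + 1} \cdot \frac{33535441}{14833000} = 2 \cdot 4 \frac{1}{-4} \cdot \frac{33535441}{14833000} = 2 \cdot 4 \left(- \frac{1}{4}\right) \frac{33535441}{14833000} = \left(-2\right) \frac{33535441}{14833000} = - \frac{33535441}{7416500}$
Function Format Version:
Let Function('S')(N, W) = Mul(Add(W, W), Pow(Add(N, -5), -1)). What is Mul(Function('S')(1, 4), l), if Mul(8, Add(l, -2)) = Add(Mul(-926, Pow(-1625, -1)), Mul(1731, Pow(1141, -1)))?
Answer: Rational(-33535441, 7416500) ≈ -4.5217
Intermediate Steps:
Function('S')(N, W) = Mul(2, W, Pow(Add(-5, N), -1)) (Function('S')(N, W) = Mul(Mul(2, W), Pow(Add(-5, N), -1)) = Mul(2, W, Pow(Add(-5, N), -1)))
l = Rational(33535441, 14833000) (l = Add(2, Mul(Rational(1, 8), Add(Mul(-926, Pow(-1625, -1)), Mul(1731, Pow(1141, -1))))) = Add(2, Mul(Rational(1, 8), Add(Mul(-926, Rational(-1, 1625)), Mul(1731, Rational(1, 1141))))) = Add(2, Mul(Rational(1, 8), Add(Rational(926, 1625), Rational(1731, 1141)))) = Add(2, Mul(Rational(1, 8), Rational(3869441, 1854125))) = Add(2, Rational(3869441, 14833000)) = Rational(33535441, 14833000) ≈ 2.2609)
Mul(Function('S')(1, 4), l) = Mul(Mul(2, 4, Pow(Add(-5, 1), -1)), Rational(33535441, 14833000)) = Mul(Mul(2, 4, Pow(-4, -1)), Rational(33535441, 14833000)) = Mul(Mul(2, 4, Rational(-1, 4)), Rational(33535441, 14833000)) = Mul(-2, Rational(33535441, 14833000)) = Rational(-33535441, 7416500)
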